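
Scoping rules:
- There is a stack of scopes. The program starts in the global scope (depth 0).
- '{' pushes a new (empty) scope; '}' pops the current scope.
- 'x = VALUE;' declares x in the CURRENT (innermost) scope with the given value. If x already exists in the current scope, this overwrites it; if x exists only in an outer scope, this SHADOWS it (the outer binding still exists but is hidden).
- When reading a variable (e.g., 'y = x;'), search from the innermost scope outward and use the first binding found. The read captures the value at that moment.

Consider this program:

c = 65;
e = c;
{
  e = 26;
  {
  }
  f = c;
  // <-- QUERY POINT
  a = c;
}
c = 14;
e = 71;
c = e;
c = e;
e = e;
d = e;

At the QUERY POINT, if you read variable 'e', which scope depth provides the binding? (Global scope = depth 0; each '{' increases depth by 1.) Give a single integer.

Answer: 1

Derivation:
Step 1: declare c=65 at depth 0
Step 2: declare e=(read c)=65 at depth 0
Step 3: enter scope (depth=1)
Step 4: declare e=26 at depth 1
Step 5: enter scope (depth=2)
Step 6: exit scope (depth=1)
Step 7: declare f=(read c)=65 at depth 1
Visible at query point: c=65 e=26 f=65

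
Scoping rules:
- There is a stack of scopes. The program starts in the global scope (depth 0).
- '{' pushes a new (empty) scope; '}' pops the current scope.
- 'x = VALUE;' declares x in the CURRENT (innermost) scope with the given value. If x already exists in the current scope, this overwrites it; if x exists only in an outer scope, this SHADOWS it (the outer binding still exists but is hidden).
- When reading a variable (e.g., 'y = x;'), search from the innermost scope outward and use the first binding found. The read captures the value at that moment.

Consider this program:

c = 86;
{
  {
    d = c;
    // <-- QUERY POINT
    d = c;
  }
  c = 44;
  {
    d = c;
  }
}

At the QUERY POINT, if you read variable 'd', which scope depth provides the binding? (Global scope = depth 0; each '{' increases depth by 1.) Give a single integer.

Step 1: declare c=86 at depth 0
Step 2: enter scope (depth=1)
Step 3: enter scope (depth=2)
Step 4: declare d=(read c)=86 at depth 2
Visible at query point: c=86 d=86

Answer: 2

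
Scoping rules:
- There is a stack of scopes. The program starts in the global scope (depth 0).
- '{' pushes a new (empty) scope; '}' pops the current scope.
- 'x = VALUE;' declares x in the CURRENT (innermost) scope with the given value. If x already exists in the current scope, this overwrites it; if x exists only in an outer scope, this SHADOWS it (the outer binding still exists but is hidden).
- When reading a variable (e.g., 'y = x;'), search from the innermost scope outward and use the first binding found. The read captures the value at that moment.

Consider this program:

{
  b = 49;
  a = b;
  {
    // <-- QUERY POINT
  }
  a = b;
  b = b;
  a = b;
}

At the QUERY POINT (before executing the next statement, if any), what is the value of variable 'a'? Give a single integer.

Answer: 49

Derivation:
Step 1: enter scope (depth=1)
Step 2: declare b=49 at depth 1
Step 3: declare a=(read b)=49 at depth 1
Step 4: enter scope (depth=2)
Visible at query point: a=49 b=49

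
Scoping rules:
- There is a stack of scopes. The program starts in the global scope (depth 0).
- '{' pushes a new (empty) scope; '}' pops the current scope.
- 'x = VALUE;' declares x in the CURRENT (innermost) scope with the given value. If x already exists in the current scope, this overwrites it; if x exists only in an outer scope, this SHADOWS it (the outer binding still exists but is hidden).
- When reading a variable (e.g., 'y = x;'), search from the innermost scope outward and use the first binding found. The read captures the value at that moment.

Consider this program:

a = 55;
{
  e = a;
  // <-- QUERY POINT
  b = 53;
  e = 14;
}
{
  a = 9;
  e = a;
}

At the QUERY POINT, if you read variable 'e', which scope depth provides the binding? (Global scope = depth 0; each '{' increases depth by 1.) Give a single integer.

Answer: 1

Derivation:
Step 1: declare a=55 at depth 0
Step 2: enter scope (depth=1)
Step 3: declare e=(read a)=55 at depth 1
Visible at query point: a=55 e=55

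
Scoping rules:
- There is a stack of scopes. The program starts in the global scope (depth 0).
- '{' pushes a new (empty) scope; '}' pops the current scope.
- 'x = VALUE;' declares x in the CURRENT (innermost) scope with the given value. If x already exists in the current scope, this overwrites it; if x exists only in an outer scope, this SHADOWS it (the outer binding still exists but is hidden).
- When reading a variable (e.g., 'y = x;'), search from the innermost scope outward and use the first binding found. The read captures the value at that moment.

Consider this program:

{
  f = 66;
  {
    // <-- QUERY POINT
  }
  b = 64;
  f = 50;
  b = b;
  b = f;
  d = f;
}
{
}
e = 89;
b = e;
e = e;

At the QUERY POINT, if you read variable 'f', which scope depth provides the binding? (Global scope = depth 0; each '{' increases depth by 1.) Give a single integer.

Answer: 1

Derivation:
Step 1: enter scope (depth=1)
Step 2: declare f=66 at depth 1
Step 3: enter scope (depth=2)
Visible at query point: f=66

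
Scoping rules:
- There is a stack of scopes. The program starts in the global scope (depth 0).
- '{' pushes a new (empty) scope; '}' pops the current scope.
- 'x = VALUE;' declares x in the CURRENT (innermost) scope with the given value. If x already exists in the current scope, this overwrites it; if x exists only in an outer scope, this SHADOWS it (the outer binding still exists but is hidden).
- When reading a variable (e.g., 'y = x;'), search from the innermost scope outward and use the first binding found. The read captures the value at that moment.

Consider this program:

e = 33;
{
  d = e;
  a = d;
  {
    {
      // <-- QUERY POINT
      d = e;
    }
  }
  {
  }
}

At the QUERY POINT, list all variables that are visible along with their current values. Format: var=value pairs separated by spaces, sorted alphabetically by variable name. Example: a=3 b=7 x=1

Answer: a=33 d=33 e=33

Derivation:
Step 1: declare e=33 at depth 0
Step 2: enter scope (depth=1)
Step 3: declare d=(read e)=33 at depth 1
Step 4: declare a=(read d)=33 at depth 1
Step 5: enter scope (depth=2)
Step 6: enter scope (depth=3)
Visible at query point: a=33 d=33 e=33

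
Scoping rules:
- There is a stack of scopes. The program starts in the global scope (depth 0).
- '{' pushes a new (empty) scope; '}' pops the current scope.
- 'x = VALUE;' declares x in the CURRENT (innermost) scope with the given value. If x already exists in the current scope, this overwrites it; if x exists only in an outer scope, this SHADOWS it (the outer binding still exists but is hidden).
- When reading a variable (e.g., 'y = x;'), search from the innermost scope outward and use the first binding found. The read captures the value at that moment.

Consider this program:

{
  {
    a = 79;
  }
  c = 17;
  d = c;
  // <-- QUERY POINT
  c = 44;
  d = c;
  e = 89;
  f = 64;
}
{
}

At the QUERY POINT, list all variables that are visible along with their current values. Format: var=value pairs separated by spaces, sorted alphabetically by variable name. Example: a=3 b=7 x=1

Answer: c=17 d=17

Derivation:
Step 1: enter scope (depth=1)
Step 2: enter scope (depth=2)
Step 3: declare a=79 at depth 2
Step 4: exit scope (depth=1)
Step 5: declare c=17 at depth 1
Step 6: declare d=(read c)=17 at depth 1
Visible at query point: c=17 d=17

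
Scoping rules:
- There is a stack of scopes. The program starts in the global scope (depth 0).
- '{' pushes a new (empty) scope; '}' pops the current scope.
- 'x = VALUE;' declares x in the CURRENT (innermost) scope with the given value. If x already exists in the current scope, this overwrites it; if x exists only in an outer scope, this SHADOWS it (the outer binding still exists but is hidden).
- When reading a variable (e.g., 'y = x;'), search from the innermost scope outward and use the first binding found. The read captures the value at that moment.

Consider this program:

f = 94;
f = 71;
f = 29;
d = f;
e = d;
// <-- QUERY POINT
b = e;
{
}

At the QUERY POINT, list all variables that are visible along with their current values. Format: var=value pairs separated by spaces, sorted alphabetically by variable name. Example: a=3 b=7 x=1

Step 1: declare f=94 at depth 0
Step 2: declare f=71 at depth 0
Step 3: declare f=29 at depth 0
Step 4: declare d=(read f)=29 at depth 0
Step 5: declare e=(read d)=29 at depth 0
Visible at query point: d=29 e=29 f=29

Answer: d=29 e=29 f=29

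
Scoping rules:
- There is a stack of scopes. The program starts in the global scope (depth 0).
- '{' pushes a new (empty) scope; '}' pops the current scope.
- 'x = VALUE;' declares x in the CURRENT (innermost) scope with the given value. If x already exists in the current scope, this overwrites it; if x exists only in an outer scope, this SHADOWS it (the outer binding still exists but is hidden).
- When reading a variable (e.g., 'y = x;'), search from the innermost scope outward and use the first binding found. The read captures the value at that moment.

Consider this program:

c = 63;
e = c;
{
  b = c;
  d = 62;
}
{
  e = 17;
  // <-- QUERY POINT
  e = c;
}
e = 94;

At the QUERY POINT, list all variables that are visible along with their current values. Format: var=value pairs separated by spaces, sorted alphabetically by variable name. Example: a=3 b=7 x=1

Answer: c=63 e=17

Derivation:
Step 1: declare c=63 at depth 0
Step 2: declare e=(read c)=63 at depth 0
Step 3: enter scope (depth=1)
Step 4: declare b=(read c)=63 at depth 1
Step 5: declare d=62 at depth 1
Step 6: exit scope (depth=0)
Step 7: enter scope (depth=1)
Step 8: declare e=17 at depth 1
Visible at query point: c=63 e=17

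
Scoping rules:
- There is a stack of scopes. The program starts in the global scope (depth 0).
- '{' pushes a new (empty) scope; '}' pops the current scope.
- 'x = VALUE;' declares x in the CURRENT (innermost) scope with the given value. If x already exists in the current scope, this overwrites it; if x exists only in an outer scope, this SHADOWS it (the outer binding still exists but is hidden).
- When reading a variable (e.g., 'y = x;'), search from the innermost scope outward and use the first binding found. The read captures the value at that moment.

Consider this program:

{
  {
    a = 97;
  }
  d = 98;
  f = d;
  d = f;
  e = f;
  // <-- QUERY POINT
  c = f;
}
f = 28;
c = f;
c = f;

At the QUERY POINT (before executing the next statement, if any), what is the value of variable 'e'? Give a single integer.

Answer: 98

Derivation:
Step 1: enter scope (depth=1)
Step 2: enter scope (depth=2)
Step 3: declare a=97 at depth 2
Step 4: exit scope (depth=1)
Step 5: declare d=98 at depth 1
Step 6: declare f=(read d)=98 at depth 1
Step 7: declare d=(read f)=98 at depth 1
Step 8: declare e=(read f)=98 at depth 1
Visible at query point: d=98 e=98 f=98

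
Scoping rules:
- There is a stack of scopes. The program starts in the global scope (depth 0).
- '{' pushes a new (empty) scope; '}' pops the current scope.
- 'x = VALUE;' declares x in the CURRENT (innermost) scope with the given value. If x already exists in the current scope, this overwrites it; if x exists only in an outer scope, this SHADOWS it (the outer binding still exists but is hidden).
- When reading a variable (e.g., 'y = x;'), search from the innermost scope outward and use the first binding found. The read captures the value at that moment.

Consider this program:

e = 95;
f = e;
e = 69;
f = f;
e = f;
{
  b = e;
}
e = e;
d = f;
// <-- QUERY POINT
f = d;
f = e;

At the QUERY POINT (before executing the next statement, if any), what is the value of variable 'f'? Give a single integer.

Step 1: declare e=95 at depth 0
Step 2: declare f=(read e)=95 at depth 0
Step 3: declare e=69 at depth 0
Step 4: declare f=(read f)=95 at depth 0
Step 5: declare e=(read f)=95 at depth 0
Step 6: enter scope (depth=1)
Step 7: declare b=(read e)=95 at depth 1
Step 8: exit scope (depth=0)
Step 9: declare e=(read e)=95 at depth 0
Step 10: declare d=(read f)=95 at depth 0
Visible at query point: d=95 e=95 f=95

Answer: 95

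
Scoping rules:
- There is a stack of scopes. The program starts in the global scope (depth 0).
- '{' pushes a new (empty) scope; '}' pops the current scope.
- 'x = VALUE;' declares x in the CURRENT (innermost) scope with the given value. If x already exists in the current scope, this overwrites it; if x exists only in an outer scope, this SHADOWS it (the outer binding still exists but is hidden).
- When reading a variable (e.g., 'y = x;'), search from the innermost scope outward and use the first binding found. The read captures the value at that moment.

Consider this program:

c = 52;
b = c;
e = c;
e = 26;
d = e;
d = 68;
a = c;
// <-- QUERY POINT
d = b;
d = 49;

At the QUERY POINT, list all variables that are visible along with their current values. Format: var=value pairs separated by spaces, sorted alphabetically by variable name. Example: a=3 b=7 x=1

Step 1: declare c=52 at depth 0
Step 2: declare b=(read c)=52 at depth 0
Step 3: declare e=(read c)=52 at depth 0
Step 4: declare e=26 at depth 0
Step 5: declare d=(read e)=26 at depth 0
Step 6: declare d=68 at depth 0
Step 7: declare a=(read c)=52 at depth 0
Visible at query point: a=52 b=52 c=52 d=68 e=26

Answer: a=52 b=52 c=52 d=68 e=26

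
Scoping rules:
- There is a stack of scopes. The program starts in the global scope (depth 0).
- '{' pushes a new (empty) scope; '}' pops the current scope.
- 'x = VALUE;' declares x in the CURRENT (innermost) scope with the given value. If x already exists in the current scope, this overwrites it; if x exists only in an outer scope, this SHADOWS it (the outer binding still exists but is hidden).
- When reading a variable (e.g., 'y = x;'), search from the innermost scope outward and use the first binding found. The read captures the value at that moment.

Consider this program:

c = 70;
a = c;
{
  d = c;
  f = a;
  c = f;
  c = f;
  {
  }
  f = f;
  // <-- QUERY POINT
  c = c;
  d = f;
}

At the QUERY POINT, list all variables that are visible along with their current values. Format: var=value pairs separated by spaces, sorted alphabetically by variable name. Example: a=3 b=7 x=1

Step 1: declare c=70 at depth 0
Step 2: declare a=(read c)=70 at depth 0
Step 3: enter scope (depth=1)
Step 4: declare d=(read c)=70 at depth 1
Step 5: declare f=(read a)=70 at depth 1
Step 6: declare c=(read f)=70 at depth 1
Step 7: declare c=(read f)=70 at depth 1
Step 8: enter scope (depth=2)
Step 9: exit scope (depth=1)
Step 10: declare f=(read f)=70 at depth 1
Visible at query point: a=70 c=70 d=70 f=70

Answer: a=70 c=70 d=70 f=70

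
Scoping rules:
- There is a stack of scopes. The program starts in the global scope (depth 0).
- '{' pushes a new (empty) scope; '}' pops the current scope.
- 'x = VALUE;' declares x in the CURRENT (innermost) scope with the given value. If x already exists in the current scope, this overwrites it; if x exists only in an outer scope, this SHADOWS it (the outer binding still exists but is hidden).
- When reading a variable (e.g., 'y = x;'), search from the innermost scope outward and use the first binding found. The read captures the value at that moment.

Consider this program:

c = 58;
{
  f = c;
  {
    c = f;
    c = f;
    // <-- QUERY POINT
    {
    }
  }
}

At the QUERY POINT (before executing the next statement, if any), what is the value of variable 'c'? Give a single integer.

Step 1: declare c=58 at depth 0
Step 2: enter scope (depth=1)
Step 3: declare f=(read c)=58 at depth 1
Step 4: enter scope (depth=2)
Step 5: declare c=(read f)=58 at depth 2
Step 6: declare c=(read f)=58 at depth 2
Visible at query point: c=58 f=58

Answer: 58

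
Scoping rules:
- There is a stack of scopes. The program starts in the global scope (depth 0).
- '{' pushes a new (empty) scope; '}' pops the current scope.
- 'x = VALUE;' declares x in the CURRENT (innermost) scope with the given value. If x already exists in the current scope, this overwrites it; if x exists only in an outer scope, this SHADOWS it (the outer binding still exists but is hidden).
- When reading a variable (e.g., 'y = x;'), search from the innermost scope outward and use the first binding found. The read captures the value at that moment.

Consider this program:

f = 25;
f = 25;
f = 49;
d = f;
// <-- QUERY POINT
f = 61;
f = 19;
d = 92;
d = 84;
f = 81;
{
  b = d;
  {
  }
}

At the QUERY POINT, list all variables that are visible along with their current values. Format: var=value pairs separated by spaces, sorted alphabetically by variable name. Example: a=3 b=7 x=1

Step 1: declare f=25 at depth 0
Step 2: declare f=25 at depth 0
Step 3: declare f=49 at depth 0
Step 4: declare d=(read f)=49 at depth 0
Visible at query point: d=49 f=49

Answer: d=49 f=49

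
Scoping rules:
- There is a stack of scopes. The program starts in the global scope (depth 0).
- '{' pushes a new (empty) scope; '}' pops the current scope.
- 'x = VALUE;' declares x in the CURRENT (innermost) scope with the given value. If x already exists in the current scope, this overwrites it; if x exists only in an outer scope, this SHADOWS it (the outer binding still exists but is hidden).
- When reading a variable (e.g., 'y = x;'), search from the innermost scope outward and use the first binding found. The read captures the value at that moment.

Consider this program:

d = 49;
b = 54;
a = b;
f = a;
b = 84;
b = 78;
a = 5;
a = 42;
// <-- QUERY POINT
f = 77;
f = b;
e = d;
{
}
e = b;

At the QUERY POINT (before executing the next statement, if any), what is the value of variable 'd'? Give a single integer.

Answer: 49

Derivation:
Step 1: declare d=49 at depth 0
Step 2: declare b=54 at depth 0
Step 3: declare a=(read b)=54 at depth 0
Step 4: declare f=(read a)=54 at depth 0
Step 5: declare b=84 at depth 0
Step 6: declare b=78 at depth 0
Step 7: declare a=5 at depth 0
Step 8: declare a=42 at depth 0
Visible at query point: a=42 b=78 d=49 f=54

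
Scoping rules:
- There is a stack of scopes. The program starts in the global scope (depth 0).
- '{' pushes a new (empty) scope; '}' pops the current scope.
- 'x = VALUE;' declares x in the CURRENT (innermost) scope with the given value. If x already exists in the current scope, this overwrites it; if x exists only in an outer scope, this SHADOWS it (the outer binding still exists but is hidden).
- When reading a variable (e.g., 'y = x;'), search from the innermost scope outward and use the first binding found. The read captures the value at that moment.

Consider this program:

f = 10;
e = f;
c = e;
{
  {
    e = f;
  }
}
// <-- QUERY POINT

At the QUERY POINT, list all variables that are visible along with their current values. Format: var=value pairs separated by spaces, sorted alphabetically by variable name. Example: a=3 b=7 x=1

Step 1: declare f=10 at depth 0
Step 2: declare e=(read f)=10 at depth 0
Step 3: declare c=(read e)=10 at depth 0
Step 4: enter scope (depth=1)
Step 5: enter scope (depth=2)
Step 6: declare e=(read f)=10 at depth 2
Step 7: exit scope (depth=1)
Step 8: exit scope (depth=0)
Visible at query point: c=10 e=10 f=10

Answer: c=10 e=10 f=10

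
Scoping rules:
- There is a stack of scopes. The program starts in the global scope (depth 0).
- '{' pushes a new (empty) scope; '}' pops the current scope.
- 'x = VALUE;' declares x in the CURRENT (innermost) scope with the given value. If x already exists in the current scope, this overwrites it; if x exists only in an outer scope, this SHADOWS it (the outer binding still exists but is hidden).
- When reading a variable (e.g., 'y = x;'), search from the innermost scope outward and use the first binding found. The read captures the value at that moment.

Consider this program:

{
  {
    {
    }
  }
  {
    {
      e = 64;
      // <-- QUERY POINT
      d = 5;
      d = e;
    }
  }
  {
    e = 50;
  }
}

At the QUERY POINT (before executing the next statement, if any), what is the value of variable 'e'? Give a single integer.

Step 1: enter scope (depth=1)
Step 2: enter scope (depth=2)
Step 3: enter scope (depth=3)
Step 4: exit scope (depth=2)
Step 5: exit scope (depth=1)
Step 6: enter scope (depth=2)
Step 7: enter scope (depth=3)
Step 8: declare e=64 at depth 3
Visible at query point: e=64

Answer: 64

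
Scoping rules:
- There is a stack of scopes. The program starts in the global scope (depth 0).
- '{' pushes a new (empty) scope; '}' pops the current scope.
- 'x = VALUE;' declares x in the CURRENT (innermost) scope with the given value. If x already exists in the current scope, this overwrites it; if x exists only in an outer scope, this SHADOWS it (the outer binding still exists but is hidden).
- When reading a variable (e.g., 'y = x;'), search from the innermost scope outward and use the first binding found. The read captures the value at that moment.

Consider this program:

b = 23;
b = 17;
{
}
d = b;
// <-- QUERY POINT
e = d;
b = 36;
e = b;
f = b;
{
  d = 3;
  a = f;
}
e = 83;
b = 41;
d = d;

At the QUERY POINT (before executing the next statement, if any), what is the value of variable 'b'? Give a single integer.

Step 1: declare b=23 at depth 0
Step 2: declare b=17 at depth 0
Step 3: enter scope (depth=1)
Step 4: exit scope (depth=0)
Step 5: declare d=(read b)=17 at depth 0
Visible at query point: b=17 d=17

Answer: 17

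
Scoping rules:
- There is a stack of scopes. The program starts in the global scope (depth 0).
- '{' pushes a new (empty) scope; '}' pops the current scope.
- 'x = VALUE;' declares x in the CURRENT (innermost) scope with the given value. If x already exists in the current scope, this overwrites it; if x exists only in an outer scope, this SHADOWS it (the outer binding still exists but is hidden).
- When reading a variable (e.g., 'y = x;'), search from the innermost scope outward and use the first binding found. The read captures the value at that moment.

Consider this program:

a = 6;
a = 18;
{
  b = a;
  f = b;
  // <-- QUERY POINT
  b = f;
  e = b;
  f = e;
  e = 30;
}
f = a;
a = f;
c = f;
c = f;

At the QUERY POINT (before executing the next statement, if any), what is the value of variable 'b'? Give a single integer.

Step 1: declare a=6 at depth 0
Step 2: declare a=18 at depth 0
Step 3: enter scope (depth=1)
Step 4: declare b=(read a)=18 at depth 1
Step 5: declare f=(read b)=18 at depth 1
Visible at query point: a=18 b=18 f=18

Answer: 18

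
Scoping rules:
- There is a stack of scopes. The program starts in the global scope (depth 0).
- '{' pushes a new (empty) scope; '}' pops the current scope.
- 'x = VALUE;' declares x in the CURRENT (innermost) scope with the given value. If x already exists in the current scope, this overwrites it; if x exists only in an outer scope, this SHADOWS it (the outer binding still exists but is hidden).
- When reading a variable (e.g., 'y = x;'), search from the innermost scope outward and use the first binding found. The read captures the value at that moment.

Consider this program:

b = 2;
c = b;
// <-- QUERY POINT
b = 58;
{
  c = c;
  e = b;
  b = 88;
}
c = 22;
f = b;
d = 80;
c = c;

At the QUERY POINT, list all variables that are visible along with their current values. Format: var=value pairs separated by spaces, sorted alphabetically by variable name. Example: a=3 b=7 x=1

Answer: b=2 c=2

Derivation:
Step 1: declare b=2 at depth 0
Step 2: declare c=(read b)=2 at depth 0
Visible at query point: b=2 c=2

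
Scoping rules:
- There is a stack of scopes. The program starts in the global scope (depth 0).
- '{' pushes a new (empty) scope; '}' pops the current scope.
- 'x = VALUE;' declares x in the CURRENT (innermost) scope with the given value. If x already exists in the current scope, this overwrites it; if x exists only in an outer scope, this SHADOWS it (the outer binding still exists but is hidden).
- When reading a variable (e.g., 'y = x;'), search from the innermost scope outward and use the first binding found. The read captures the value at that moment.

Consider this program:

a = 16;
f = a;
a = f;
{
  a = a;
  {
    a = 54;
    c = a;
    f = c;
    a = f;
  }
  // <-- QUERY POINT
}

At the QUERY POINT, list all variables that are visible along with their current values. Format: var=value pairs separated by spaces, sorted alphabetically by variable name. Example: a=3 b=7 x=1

Answer: a=16 f=16

Derivation:
Step 1: declare a=16 at depth 0
Step 2: declare f=(read a)=16 at depth 0
Step 3: declare a=(read f)=16 at depth 0
Step 4: enter scope (depth=1)
Step 5: declare a=(read a)=16 at depth 1
Step 6: enter scope (depth=2)
Step 7: declare a=54 at depth 2
Step 8: declare c=(read a)=54 at depth 2
Step 9: declare f=(read c)=54 at depth 2
Step 10: declare a=(read f)=54 at depth 2
Step 11: exit scope (depth=1)
Visible at query point: a=16 f=16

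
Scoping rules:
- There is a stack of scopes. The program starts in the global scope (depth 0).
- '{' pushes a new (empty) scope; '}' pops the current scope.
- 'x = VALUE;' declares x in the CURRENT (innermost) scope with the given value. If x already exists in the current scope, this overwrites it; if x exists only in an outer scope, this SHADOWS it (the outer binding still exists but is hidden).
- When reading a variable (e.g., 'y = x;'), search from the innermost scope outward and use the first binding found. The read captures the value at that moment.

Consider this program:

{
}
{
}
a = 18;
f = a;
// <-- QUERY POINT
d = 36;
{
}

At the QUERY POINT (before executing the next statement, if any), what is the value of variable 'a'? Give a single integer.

Step 1: enter scope (depth=1)
Step 2: exit scope (depth=0)
Step 3: enter scope (depth=1)
Step 4: exit scope (depth=0)
Step 5: declare a=18 at depth 0
Step 6: declare f=(read a)=18 at depth 0
Visible at query point: a=18 f=18

Answer: 18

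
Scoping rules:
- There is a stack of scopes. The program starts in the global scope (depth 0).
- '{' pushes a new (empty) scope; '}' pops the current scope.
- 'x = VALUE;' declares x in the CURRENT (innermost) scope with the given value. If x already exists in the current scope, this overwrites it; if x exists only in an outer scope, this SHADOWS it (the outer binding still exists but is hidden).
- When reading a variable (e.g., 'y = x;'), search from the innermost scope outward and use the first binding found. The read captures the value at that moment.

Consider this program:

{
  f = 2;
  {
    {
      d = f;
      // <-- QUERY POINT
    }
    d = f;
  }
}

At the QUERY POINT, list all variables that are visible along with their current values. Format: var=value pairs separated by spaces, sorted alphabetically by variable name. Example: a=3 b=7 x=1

Answer: d=2 f=2

Derivation:
Step 1: enter scope (depth=1)
Step 2: declare f=2 at depth 1
Step 3: enter scope (depth=2)
Step 4: enter scope (depth=3)
Step 5: declare d=(read f)=2 at depth 3
Visible at query point: d=2 f=2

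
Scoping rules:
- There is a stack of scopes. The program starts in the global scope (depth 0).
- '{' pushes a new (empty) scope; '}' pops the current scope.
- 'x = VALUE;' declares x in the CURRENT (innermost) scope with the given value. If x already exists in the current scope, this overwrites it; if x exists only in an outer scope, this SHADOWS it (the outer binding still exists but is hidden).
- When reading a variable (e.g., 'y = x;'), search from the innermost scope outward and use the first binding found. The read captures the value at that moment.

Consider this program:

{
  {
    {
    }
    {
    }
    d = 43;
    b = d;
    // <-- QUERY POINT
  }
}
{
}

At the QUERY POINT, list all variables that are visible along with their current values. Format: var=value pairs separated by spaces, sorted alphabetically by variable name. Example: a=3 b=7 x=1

Step 1: enter scope (depth=1)
Step 2: enter scope (depth=2)
Step 3: enter scope (depth=3)
Step 4: exit scope (depth=2)
Step 5: enter scope (depth=3)
Step 6: exit scope (depth=2)
Step 7: declare d=43 at depth 2
Step 8: declare b=(read d)=43 at depth 2
Visible at query point: b=43 d=43

Answer: b=43 d=43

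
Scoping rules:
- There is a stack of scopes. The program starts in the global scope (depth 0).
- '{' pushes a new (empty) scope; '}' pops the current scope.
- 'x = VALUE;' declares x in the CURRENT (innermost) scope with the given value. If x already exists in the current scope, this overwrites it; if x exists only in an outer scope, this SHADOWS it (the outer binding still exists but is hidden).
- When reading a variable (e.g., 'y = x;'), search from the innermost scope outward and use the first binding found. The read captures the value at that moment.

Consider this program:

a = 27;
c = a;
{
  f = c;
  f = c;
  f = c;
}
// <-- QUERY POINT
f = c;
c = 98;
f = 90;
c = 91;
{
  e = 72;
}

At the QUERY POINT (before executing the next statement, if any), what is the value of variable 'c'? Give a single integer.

Answer: 27

Derivation:
Step 1: declare a=27 at depth 0
Step 2: declare c=(read a)=27 at depth 0
Step 3: enter scope (depth=1)
Step 4: declare f=(read c)=27 at depth 1
Step 5: declare f=(read c)=27 at depth 1
Step 6: declare f=(read c)=27 at depth 1
Step 7: exit scope (depth=0)
Visible at query point: a=27 c=27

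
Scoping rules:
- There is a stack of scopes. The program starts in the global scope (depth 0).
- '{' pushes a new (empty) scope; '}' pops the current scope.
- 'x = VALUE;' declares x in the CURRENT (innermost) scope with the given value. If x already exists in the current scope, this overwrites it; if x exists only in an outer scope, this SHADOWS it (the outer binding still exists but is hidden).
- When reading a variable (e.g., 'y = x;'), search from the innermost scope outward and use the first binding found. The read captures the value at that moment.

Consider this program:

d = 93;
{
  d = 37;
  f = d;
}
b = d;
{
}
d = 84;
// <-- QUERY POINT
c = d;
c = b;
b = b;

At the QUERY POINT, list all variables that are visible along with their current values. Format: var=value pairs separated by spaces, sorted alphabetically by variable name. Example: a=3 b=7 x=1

Step 1: declare d=93 at depth 0
Step 2: enter scope (depth=1)
Step 3: declare d=37 at depth 1
Step 4: declare f=(read d)=37 at depth 1
Step 5: exit scope (depth=0)
Step 6: declare b=(read d)=93 at depth 0
Step 7: enter scope (depth=1)
Step 8: exit scope (depth=0)
Step 9: declare d=84 at depth 0
Visible at query point: b=93 d=84

Answer: b=93 d=84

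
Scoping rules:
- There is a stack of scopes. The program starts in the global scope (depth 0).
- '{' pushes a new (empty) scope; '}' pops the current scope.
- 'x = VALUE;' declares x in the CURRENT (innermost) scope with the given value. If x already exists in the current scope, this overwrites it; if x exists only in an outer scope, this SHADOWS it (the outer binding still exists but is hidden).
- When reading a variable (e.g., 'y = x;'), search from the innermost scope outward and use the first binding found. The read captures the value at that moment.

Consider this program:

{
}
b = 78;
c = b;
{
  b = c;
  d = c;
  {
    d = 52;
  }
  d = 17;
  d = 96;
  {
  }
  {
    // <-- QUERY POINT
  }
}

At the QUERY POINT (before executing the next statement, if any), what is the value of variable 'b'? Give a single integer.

Step 1: enter scope (depth=1)
Step 2: exit scope (depth=0)
Step 3: declare b=78 at depth 0
Step 4: declare c=(read b)=78 at depth 0
Step 5: enter scope (depth=1)
Step 6: declare b=(read c)=78 at depth 1
Step 7: declare d=(read c)=78 at depth 1
Step 8: enter scope (depth=2)
Step 9: declare d=52 at depth 2
Step 10: exit scope (depth=1)
Step 11: declare d=17 at depth 1
Step 12: declare d=96 at depth 1
Step 13: enter scope (depth=2)
Step 14: exit scope (depth=1)
Step 15: enter scope (depth=2)
Visible at query point: b=78 c=78 d=96

Answer: 78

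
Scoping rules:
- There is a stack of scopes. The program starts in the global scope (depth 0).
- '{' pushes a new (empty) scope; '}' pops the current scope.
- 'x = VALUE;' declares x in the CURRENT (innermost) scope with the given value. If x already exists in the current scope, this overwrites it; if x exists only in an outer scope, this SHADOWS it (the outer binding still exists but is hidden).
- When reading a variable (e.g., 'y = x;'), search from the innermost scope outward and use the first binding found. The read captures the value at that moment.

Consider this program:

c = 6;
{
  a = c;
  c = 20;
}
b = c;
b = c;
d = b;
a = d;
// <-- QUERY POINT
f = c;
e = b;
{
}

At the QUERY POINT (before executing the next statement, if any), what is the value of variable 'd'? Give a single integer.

Step 1: declare c=6 at depth 0
Step 2: enter scope (depth=1)
Step 3: declare a=(read c)=6 at depth 1
Step 4: declare c=20 at depth 1
Step 5: exit scope (depth=0)
Step 6: declare b=(read c)=6 at depth 0
Step 7: declare b=(read c)=6 at depth 0
Step 8: declare d=(read b)=6 at depth 0
Step 9: declare a=(read d)=6 at depth 0
Visible at query point: a=6 b=6 c=6 d=6

Answer: 6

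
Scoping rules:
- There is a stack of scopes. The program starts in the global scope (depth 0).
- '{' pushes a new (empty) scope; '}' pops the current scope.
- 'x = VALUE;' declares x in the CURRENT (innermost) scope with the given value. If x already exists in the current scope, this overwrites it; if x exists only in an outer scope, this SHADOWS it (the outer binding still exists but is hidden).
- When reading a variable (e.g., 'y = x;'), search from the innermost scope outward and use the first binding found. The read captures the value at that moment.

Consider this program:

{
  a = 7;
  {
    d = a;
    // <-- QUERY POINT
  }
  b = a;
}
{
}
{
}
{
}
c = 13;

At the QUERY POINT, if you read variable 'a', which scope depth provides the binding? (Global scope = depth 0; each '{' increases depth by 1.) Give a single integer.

Step 1: enter scope (depth=1)
Step 2: declare a=7 at depth 1
Step 3: enter scope (depth=2)
Step 4: declare d=(read a)=7 at depth 2
Visible at query point: a=7 d=7

Answer: 1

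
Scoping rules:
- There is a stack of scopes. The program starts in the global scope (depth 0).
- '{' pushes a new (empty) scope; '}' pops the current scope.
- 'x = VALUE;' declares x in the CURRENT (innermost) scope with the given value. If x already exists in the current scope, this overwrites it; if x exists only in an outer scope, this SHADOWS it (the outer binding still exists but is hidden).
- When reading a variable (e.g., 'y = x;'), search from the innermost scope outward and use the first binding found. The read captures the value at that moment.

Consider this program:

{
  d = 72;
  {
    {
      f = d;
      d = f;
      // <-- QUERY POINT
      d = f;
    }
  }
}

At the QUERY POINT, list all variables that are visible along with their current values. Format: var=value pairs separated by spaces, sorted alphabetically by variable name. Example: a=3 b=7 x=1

Answer: d=72 f=72

Derivation:
Step 1: enter scope (depth=1)
Step 2: declare d=72 at depth 1
Step 3: enter scope (depth=2)
Step 4: enter scope (depth=3)
Step 5: declare f=(read d)=72 at depth 3
Step 6: declare d=(read f)=72 at depth 3
Visible at query point: d=72 f=72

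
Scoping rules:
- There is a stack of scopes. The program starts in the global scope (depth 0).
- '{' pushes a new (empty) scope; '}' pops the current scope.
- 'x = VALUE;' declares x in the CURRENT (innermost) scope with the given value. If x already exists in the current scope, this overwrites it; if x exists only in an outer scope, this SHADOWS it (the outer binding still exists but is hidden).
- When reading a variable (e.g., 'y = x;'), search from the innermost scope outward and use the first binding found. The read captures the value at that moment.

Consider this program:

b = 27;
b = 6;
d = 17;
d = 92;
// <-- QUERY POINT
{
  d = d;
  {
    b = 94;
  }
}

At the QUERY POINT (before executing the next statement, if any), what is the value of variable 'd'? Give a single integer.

Step 1: declare b=27 at depth 0
Step 2: declare b=6 at depth 0
Step 3: declare d=17 at depth 0
Step 4: declare d=92 at depth 0
Visible at query point: b=6 d=92

Answer: 92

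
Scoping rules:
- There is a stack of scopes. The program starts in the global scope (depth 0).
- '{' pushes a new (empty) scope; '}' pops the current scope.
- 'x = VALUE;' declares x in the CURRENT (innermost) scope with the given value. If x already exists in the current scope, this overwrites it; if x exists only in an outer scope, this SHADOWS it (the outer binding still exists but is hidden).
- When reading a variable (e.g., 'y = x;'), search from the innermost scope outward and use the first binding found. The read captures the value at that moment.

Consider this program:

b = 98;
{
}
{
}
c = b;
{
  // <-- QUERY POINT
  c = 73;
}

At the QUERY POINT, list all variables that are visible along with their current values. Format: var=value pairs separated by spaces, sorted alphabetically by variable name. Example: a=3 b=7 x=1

Step 1: declare b=98 at depth 0
Step 2: enter scope (depth=1)
Step 3: exit scope (depth=0)
Step 4: enter scope (depth=1)
Step 5: exit scope (depth=0)
Step 6: declare c=(read b)=98 at depth 0
Step 7: enter scope (depth=1)
Visible at query point: b=98 c=98

Answer: b=98 c=98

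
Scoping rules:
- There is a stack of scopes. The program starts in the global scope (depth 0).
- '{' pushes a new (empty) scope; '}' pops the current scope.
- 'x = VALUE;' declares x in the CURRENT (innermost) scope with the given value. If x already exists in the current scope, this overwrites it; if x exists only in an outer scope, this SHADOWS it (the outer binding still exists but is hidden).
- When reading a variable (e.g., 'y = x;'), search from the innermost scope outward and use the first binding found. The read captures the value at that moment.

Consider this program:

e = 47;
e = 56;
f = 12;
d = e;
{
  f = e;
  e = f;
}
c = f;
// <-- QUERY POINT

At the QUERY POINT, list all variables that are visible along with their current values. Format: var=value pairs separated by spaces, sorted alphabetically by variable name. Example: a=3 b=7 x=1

Step 1: declare e=47 at depth 0
Step 2: declare e=56 at depth 0
Step 3: declare f=12 at depth 0
Step 4: declare d=(read e)=56 at depth 0
Step 5: enter scope (depth=1)
Step 6: declare f=(read e)=56 at depth 1
Step 7: declare e=(read f)=56 at depth 1
Step 8: exit scope (depth=0)
Step 9: declare c=(read f)=12 at depth 0
Visible at query point: c=12 d=56 e=56 f=12

Answer: c=12 d=56 e=56 f=12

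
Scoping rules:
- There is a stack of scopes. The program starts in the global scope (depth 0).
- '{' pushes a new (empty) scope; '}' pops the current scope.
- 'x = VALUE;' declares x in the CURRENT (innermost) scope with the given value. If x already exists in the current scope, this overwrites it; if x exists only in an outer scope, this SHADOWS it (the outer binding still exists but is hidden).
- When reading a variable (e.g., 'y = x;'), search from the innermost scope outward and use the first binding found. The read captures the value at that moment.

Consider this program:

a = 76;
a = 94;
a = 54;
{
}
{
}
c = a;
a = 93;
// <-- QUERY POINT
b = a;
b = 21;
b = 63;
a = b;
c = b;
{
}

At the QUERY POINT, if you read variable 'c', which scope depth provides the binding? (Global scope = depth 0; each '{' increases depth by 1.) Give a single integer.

Step 1: declare a=76 at depth 0
Step 2: declare a=94 at depth 0
Step 3: declare a=54 at depth 0
Step 4: enter scope (depth=1)
Step 5: exit scope (depth=0)
Step 6: enter scope (depth=1)
Step 7: exit scope (depth=0)
Step 8: declare c=(read a)=54 at depth 0
Step 9: declare a=93 at depth 0
Visible at query point: a=93 c=54

Answer: 0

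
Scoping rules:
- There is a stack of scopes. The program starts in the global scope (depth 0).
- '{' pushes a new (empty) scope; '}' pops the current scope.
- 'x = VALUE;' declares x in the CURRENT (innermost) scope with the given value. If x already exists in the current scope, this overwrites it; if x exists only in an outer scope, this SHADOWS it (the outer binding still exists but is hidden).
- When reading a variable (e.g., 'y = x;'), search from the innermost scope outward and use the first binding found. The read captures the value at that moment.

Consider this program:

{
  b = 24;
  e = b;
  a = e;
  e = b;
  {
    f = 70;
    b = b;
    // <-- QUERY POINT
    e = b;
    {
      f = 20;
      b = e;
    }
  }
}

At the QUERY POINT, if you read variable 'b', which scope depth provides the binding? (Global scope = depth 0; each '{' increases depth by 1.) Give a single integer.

Step 1: enter scope (depth=1)
Step 2: declare b=24 at depth 1
Step 3: declare e=(read b)=24 at depth 1
Step 4: declare a=(read e)=24 at depth 1
Step 5: declare e=(read b)=24 at depth 1
Step 6: enter scope (depth=2)
Step 7: declare f=70 at depth 2
Step 8: declare b=(read b)=24 at depth 2
Visible at query point: a=24 b=24 e=24 f=70

Answer: 2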